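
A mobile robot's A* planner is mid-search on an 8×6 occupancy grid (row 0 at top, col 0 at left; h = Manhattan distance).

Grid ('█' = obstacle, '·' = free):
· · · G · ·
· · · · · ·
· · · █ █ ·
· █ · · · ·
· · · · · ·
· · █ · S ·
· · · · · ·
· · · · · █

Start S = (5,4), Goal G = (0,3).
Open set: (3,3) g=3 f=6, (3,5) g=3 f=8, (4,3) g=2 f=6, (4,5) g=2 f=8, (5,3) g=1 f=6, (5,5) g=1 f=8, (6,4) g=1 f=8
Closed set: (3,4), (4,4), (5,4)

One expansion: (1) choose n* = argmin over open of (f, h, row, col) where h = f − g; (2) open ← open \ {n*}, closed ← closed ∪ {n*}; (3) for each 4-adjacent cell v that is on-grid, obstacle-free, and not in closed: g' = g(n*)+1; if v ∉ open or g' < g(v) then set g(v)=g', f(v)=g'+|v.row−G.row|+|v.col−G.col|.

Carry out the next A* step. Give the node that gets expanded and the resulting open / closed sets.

step 1: expand (3,3) (f=6, h=3) → closed; open now [(3,2) g=4 f=8, (3,5) g=3 f=8, (4,3) g=2 f=6, (4,5) g=2 f=8, (5,3) g=1 f=6, (5,5) g=1 f=8, (6,4) g=1 f=8]

expanded=(3,3); open=[(3,2) g=4 f=8, (3,5) g=3 f=8, (4,3) g=2 f=6, (4,5) g=2 f=8, (5,3) g=1 f=6, (5,5) g=1 f=8, (6,4) g=1 f=8]; closed=[(3,3), (3,4), (4,4), (5,4)]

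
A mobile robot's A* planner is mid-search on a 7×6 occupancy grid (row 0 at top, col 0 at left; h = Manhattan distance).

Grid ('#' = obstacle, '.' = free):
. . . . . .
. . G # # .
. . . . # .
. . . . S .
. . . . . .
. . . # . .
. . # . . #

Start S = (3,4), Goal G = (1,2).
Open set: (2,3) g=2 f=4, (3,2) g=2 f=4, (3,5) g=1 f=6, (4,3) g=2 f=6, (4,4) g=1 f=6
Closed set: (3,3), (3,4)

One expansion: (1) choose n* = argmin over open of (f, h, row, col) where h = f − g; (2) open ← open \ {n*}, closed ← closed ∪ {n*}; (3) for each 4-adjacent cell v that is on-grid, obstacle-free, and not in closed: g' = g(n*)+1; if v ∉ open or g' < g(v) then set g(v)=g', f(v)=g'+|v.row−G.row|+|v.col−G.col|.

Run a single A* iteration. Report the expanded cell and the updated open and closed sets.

expanded=(2,3); open=[(2,2) g=3 f=4, (3,2) g=2 f=4, (3,5) g=1 f=6, (4,3) g=2 f=6, (4,4) g=1 f=6]; closed=[(2,3), (3,3), (3,4)]

step 1: expand (2,3) (f=4, h=2) → closed; open now [(2,2) g=3 f=4, (3,2) g=2 f=4, (3,5) g=1 f=6, (4,3) g=2 f=6, (4,4) g=1 f=6]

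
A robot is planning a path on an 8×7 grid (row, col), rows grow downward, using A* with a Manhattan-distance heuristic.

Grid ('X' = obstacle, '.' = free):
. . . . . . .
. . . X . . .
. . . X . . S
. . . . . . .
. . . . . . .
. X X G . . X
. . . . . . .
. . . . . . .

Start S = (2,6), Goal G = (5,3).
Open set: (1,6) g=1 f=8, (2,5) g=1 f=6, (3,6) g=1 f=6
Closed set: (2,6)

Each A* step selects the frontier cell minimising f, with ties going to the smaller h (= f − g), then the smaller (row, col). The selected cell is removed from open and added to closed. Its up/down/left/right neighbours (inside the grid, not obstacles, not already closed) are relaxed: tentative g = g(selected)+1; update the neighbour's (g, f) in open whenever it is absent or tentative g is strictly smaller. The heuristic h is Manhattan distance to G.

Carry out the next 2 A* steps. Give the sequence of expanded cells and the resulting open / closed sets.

step 1: expand (2,5) (f=6, h=5) → closed; open now [(1,5) g=2 f=8, (1,6) g=1 f=8, (2,4) g=2 f=6, (3,5) g=2 f=6, (3,6) g=1 f=6]
step 2: expand (2,4) (f=6, h=4) → closed; open now [(1,4) g=3 f=8, (1,5) g=2 f=8, (1,6) g=1 f=8, (3,4) g=3 f=6, (3,5) g=2 f=6, (3,6) g=1 f=6]

order=[(2,5) → (2,4)]; open=[(1,4) g=3 f=8, (1,5) g=2 f=8, (1,6) g=1 f=8, (3,4) g=3 f=6, (3,5) g=2 f=6, (3,6) g=1 f=6]; closed=[(2,4), (2,5), (2,6)]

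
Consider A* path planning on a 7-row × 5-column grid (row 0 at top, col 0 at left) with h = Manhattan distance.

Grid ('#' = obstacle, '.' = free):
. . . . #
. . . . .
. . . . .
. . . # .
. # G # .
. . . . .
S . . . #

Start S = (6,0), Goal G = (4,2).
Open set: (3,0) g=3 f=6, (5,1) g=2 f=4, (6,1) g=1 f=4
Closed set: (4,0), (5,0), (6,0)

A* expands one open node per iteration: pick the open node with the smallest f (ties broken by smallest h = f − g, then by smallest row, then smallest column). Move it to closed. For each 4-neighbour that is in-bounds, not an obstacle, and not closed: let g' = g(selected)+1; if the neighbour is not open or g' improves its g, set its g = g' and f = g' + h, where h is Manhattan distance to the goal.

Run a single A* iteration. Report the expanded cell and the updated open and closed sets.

expanded=(5,1); open=[(3,0) g=3 f=6, (5,2) g=3 f=4, (6,1) g=1 f=4]; closed=[(4,0), (5,0), (5,1), (6,0)]

step 1: expand (5,1) (f=4, h=2) → closed; open now [(3,0) g=3 f=6, (5,2) g=3 f=4, (6,1) g=1 f=4]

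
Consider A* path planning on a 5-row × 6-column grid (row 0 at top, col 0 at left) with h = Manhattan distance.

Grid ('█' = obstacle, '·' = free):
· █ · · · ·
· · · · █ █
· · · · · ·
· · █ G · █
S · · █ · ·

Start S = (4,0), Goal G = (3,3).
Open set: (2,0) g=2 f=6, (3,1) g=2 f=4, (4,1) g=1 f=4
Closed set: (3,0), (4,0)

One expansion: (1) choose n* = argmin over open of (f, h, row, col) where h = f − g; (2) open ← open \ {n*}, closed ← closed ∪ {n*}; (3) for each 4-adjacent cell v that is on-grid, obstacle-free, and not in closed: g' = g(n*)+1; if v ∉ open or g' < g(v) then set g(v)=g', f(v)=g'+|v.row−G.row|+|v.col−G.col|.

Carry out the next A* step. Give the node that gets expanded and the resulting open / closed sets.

expanded=(3,1); open=[(2,0) g=2 f=6, (2,1) g=3 f=6, (4,1) g=1 f=4]; closed=[(3,0), (3,1), (4,0)]

step 1: expand (3,1) (f=4, h=2) → closed; open now [(2,0) g=2 f=6, (2,1) g=3 f=6, (4,1) g=1 f=4]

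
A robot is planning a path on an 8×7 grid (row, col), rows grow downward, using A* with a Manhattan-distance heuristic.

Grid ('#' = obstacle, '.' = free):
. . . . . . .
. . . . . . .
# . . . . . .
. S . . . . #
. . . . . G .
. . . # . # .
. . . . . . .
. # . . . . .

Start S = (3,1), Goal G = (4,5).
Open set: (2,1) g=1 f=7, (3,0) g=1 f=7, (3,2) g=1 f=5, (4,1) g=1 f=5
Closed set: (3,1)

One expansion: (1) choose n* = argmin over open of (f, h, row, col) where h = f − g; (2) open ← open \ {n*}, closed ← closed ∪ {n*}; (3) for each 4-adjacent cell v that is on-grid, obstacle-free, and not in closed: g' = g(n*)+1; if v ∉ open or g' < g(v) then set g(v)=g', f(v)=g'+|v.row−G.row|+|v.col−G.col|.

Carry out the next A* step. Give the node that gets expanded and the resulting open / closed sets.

expanded=(3,2); open=[(2,1) g=1 f=7, (2,2) g=2 f=7, (3,0) g=1 f=7, (3,3) g=2 f=5, (4,1) g=1 f=5, (4,2) g=2 f=5]; closed=[(3,1), (3,2)]

step 1: expand (3,2) (f=5, h=4) → closed; open now [(2,1) g=1 f=7, (2,2) g=2 f=7, (3,0) g=1 f=7, (3,3) g=2 f=5, (4,1) g=1 f=5, (4,2) g=2 f=5]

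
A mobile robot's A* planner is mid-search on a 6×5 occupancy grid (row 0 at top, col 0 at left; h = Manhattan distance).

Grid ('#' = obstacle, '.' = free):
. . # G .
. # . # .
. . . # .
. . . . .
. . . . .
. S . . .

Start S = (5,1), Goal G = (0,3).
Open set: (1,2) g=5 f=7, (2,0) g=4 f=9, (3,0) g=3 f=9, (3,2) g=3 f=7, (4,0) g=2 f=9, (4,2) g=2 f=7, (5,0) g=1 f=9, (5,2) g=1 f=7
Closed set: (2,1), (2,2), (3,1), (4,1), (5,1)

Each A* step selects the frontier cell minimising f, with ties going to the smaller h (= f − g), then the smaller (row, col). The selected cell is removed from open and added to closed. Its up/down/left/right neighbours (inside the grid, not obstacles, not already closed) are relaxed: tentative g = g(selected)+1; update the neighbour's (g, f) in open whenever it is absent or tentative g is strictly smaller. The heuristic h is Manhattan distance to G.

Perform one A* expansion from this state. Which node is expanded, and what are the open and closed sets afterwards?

step 1: expand (1,2) (f=7, h=2) → closed; open now [(2,0) g=4 f=9, (3,0) g=3 f=9, (3,2) g=3 f=7, (4,0) g=2 f=9, (4,2) g=2 f=7, (5,0) g=1 f=9, (5,2) g=1 f=7]

expanded=(1,2); open=[(2,0) g=4 f=9, (3,0) g=3 f=9, (3,2) g=3 f=7, (4,0) g=2 f=9, (4,2) g=2 f=7, (5,0) g=1 f=9, (5,2) g=1 f=7]; closed=[(1,2), (2,1), (2,2), (3,1), (4,1), (5,1)]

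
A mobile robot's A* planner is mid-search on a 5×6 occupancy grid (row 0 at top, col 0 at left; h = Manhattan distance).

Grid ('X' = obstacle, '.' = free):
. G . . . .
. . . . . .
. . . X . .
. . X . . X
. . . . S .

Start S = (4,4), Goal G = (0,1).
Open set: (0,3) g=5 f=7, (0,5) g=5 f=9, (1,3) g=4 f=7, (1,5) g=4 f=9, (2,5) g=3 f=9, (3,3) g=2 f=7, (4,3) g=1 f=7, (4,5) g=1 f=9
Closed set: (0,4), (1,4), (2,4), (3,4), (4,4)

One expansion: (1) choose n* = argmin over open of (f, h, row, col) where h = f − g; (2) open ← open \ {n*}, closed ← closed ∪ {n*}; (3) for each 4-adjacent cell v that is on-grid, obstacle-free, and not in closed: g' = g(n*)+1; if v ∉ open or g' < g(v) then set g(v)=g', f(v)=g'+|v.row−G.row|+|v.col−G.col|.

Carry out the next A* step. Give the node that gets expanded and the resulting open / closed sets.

expanded=(0,3); open=[(0,2) g=6 f=7, (0,5) g=5 f=9, (1,3) g=4 f=7, (1,5) g=4 f=9, (2,5) g=3 f=9, (3,3) g=2 f=7, (4,3) g=1 f=7, (4,5) g=1 f=9]; closed=[(0,3), (0,4), (1,4), (2,4), (3,4), (4,4)]

step 1: expand (0,3) (f=7, h=2) → closed; open now [(0,2) g=6 f=7, (0,5) g=5 f=9, (1,3) g=4 f=7, (1,5) g=4 f=9, (2,5) g=3 f=9, (3,3) g=2 f=7, (4,3) g=1 f=7, (4,5) g=1 f=9]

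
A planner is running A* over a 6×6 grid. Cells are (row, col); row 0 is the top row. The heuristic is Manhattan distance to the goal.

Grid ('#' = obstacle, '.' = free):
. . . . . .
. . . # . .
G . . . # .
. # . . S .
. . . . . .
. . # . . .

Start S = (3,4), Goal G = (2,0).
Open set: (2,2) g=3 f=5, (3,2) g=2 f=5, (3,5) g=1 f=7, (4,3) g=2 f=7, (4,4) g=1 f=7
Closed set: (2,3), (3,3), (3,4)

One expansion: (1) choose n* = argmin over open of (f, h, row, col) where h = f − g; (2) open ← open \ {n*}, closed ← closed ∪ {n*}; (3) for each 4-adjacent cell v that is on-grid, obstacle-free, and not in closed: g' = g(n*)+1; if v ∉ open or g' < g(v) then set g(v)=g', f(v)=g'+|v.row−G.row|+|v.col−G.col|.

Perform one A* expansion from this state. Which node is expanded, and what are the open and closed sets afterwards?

step 1: expand (2,2) (f=5, h=2) → closed; open now [(1,2) g=4 f=7, (2,1) g=4 f=5, (3,2) g=2 f=5, (3,5) g=1 f=7, (4,3) g=2 f=7, (4,4) g=1 f=7]

expanded=(2,2); open=[(1,2) g=4 f=7, (2,1) g=4 f=5, (3,2) g=2 f=5, (3,5) g=1 f=7, (4,3) g=2 f=7, (4,4) g=1 f=7]; closed=[(2,2), (2,3), (3,3), (3,4)]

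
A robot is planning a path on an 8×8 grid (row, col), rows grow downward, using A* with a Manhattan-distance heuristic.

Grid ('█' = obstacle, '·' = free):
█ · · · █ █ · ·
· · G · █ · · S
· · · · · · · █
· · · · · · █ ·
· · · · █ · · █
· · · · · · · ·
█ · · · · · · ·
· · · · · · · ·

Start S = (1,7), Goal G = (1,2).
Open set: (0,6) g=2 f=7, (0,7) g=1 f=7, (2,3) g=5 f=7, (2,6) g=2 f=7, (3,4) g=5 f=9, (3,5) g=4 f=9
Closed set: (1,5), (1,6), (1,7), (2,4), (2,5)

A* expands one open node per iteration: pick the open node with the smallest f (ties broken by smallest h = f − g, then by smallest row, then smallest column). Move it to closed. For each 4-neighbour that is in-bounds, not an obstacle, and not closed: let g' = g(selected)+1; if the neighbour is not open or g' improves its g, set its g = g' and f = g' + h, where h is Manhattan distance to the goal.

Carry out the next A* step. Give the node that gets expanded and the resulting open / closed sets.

expanded=(2,3); open=[(0,6) g=2 f=7, (0,7) g=1 f=7, (1,3) g=6 f=7, (2,2) g=6 f=7, (2,6) g=2 f=7, (3,3) g=6 f=9, (3,4) g=5 f=9, (3,5) g=4 f=9]; closed=[(1,5), (1,6), (1,7), (2,3), (2,4), (2,5)]

step 1: expand (2,3) (f=7, h=2) → closed; open now [(0,6) g=2 f=7, (0,7) g=1 f=7, (1,3) g=6 f=7, (2,2) g=6 f=7, (2,6) g=2 f=7, (3,3) g=6 f=9, (3,4) g=5 f=9, (3,5) g=4 f=9]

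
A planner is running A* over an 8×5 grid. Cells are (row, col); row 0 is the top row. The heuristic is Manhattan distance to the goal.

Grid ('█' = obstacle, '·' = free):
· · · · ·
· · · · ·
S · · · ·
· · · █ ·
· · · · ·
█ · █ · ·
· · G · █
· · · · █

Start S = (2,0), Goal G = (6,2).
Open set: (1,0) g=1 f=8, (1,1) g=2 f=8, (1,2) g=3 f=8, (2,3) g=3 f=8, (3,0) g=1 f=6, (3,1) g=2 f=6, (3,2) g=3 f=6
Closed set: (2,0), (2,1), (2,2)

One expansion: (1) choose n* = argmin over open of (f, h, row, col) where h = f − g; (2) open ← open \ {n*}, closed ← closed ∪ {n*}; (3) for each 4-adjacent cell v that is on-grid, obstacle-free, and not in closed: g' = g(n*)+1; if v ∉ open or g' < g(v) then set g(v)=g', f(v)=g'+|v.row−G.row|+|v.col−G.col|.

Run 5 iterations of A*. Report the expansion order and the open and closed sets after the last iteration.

step 1: expand (3,2) (f=6, h=3) → closed; open now [(1,0) g=1 f=8, (1,1) g=2 f=8, (1,2) g=3 f=8, (2,3) g=3 f=8, (3,0) g=1 f=6, (3,1) g=2 f=6, (4,2) g=4 f=6]
step 2: expand (4,2) (f=6, h=2) → closed; open now [(1,0) g=1 f=8, (1,1) g=2 f=8, (1,2) g=3 f=8, (2,3) g=3 f=8, (3,0) g=1 f=6, (3,1) g=2 f=6, (4,1) g=5 f=8, (4,3) g=5 f=8]
step 3: expand (3,1) (f=6, h=4) → closed; open now [(1,0) g=1 f=8, (1,1) g=2 f=8, (1,2) g=3 f=8, (2,3) g=3 f=8, (3,0) g=1 f=6, (4,1) g=3 f=6, (4,3) g=5 f=8]
step 4: expand (4,1) (f=6, h=3) → closed; open now [(1,0) g=1 f=8, (1,1) g=2 f=8, (1,2) g=3 f=8, (2,3) g=3 f=8, (3,0) g=1 f=6, (4,0) g=4 f=8, (4,3) g=5 f=8, (5,1) g=4 f=6]
step 5: expand (5,1) (f=6, h=2) → closed; open now [(1,0) g=1 f=8, (1,1) g=2 f=8, (1,2) g=3 f=8, (2,3) g=3 f=8, (3,0) g=1 f=6, (4,0) g=4 f=8, (4,3) g=5 f=8, (6,1) g=5 f=6]

order=[(3,2) → (4,2) → (3,1) → (4,1) → (5,1)]; open=[(1,0) g=1 f=8, (1,1) g=2 f=8, (1,2) g=3 f=8, (2,3) g=3 f=8, (3,0) g=1 f=6, (4,0) g=4 f=8, (4,3) g=5 f=8, (6,1) g=5 f=6]; closed=[(2,0), (2,1), (2,2), (3,1), (3,2), (4,1), (4,2), (5,1)]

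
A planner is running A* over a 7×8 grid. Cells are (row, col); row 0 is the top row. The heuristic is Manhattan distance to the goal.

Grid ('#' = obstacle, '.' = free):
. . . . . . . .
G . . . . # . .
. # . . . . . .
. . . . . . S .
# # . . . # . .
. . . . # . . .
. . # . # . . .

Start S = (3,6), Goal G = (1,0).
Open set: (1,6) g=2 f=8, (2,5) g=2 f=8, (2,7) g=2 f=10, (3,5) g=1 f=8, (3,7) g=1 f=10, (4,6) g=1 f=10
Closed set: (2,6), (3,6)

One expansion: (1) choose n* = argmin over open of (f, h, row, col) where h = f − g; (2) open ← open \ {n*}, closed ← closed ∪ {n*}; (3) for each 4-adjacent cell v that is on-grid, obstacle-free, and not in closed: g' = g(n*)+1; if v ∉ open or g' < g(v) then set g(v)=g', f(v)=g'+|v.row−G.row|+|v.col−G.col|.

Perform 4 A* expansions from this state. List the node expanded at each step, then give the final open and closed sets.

order=[(1,6) → (2,5) → (2,4) → (1,4)]; open=[(0,4) g=5 f=10, (0,6) g=3 f=10, (1,3) g=5 f=8, (1,7) g=3 f=10, (2,3) g=4 f=8, (2,7) g=2 f=10, (3,4) g=4 f=10, (3,5) g=1 f=8, (3,7) g=1 f=10, (4,6) g=1 f=10]; closed=[(1,4), (1,6), (2,4), (2,5), (2,6), (3,6)]

step 1: expand (1,6) (f=8, h=6) → closed; open now [(0,6) g=3 f=10, (1,7) g=3 f=10, (2,5) g=2 f=8, (2,7) g=2 f=10, (3,5) g=1 f=8, (3,7) g=1 f=10, (4,6) g=1 f=10]
step 2: expand (2,5) (f=8, h=6) → closed; open now [(0,6) g=3 f=10, (1,7) g=3 f=10, (2,4) g=3 f=8, (2,7) g=2 f=10, (3,5) g=1 f=8, (3,7) g=1 f=10, (4,6) g=1 f=10]
step 3: expand (2,4) (f=8, h=5) → closed; open now [(0,6) g=3 f=10, (1,4) g=4 f=8, (1,7) g=3 f=10, (2,3) g=4 f=8, (2,7) g=2 f=10, (3,4) g=4 f=10, (3,5) g=1 f=8, (3,7) g=1 f=10, (4,6) g=1 f=10]
step 4: expand (1,4) (f=8, h=4) → closed; open now [(0,4) g=5 f=10, (0,6) g=3 f=10, (1,3) g=5 f=8, (1,7) g=3 f=10, (2,3) g=4 f=8, (2,7) g=2 f=10, (3,4) g=4 f=10, (3,5) g=1 f=8, (3,7) g=1 f=10, (4,6) g=1 f=10]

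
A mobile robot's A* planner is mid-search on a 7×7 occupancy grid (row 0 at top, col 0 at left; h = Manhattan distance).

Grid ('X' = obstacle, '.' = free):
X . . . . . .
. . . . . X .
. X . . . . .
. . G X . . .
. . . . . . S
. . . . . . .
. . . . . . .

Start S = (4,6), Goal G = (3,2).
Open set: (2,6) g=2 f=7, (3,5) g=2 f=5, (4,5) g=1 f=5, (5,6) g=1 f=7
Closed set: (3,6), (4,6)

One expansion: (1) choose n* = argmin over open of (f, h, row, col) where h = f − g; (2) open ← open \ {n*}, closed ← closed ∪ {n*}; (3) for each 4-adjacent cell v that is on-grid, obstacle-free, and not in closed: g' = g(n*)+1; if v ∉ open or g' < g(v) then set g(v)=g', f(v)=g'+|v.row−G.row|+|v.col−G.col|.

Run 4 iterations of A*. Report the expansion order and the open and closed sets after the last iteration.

order=[(3,5) → (3,4) → (4,5) → (4,4)]; open=[(2,4) g=4 f=7, (2,5) g=3 f=7, (2,6) g=2 f=7, (4,3) g=3 f=5, (5,4) g=3 f=7, (5,5) g=2 f=7, (5,6) g=1 f=7]; closed=[(3,4), (3,5), (3,6), (4,4), (4,5), (4,6)]

step 1: expand (3,5) (f=5, h=3) → closed; open now [(2,5) g=3 f=7, (2,6) g=2 f=7, (3,4) g=3 f=5, (4,5) g=1 f=5, (5,6) g=1 f=7]
step 2: expand (3,4) (f=5, h=2) → closed; open now [(2,4) g=4 f=7, (2,5) g=3 f=7, (2,6) g=2 f=7, (4,4) g=4 f=7, (4,5) g=1 f=5, (5,6) g=1 f=7]
step 3: expand (4,5) (f=5, h=4) → closed; open now [(2,4) g=4 f=7, (2,5) g=3 f=7, (2,6) g=2 f=7, (4,4) g=2 f=5, (5,5) g=2 f=7, (5,6) g=1 f=7]
step 4: expand (4,4) (f=5, h=3) → closed; open now [(2,4) g=4 f=7, (2,5) g=3 f=7, (2,6) g=2 f=7, (4,3) g=3 f=5, (5,4) g=3 f=7, (5,5) g=2 f=7, (5,6) g=1 f=7]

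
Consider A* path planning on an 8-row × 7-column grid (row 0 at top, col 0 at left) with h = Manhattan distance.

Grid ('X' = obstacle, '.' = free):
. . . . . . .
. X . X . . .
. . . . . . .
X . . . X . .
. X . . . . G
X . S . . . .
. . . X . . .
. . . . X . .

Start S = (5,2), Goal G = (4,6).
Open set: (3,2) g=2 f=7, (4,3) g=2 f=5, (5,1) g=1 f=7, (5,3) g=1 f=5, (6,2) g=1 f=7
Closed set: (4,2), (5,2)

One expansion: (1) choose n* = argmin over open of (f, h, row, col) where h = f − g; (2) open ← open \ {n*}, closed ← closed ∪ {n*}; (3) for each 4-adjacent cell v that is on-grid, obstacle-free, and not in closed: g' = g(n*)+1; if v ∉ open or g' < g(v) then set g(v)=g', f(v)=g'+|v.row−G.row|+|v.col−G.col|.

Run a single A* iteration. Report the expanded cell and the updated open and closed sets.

step 1: expand (4,3) (f=5, h=3) → closed; open now [(3,2) g=2 f=7, (3,3) g=3 f=7, (4,4) g=3 f=5, (5,1) g=1 f=7, (5,3) g=1 f=5, (6,2) g=1 f=7]

expanded=(4,3); open=[(3,2) g=2 f=7, (3,3) g=3 f=7, (4,4) g=3 f=5, (5,1) g=1 f=7, (5,3) g=1 f=5, (6,2) g=1 f=7]; closed=[(4,2), (4,3), (5,2)]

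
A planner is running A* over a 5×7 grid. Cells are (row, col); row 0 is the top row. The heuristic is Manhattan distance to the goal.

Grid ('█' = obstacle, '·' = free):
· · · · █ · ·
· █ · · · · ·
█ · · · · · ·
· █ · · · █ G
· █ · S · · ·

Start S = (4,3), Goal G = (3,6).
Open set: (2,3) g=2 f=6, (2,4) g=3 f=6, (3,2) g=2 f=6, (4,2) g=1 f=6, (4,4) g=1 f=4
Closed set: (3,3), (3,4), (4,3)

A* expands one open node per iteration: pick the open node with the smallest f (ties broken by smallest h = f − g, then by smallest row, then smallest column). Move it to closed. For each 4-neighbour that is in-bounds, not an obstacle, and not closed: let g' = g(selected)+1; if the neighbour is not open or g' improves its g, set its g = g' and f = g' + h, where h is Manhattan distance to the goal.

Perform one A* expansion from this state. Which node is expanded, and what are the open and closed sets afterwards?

step 1: expand (4,4) (f=4, h=3) → closed; open now [(2,3) g=2 f=6, (2,4) g=3 f=6, (3,2) g=2 f=6, (4,2) g=1 f=6, (4,5) g=2 f=4]

expanded=(4,4); open=[(2,3) g=2 f=6, (2,4) g=3 f=6, (3,2) g=2 f=6, (4,2) g=1 f=6, (4,5) g=2 f=4]; closed=[(3,3), (3,4), (4,3), (4,4)]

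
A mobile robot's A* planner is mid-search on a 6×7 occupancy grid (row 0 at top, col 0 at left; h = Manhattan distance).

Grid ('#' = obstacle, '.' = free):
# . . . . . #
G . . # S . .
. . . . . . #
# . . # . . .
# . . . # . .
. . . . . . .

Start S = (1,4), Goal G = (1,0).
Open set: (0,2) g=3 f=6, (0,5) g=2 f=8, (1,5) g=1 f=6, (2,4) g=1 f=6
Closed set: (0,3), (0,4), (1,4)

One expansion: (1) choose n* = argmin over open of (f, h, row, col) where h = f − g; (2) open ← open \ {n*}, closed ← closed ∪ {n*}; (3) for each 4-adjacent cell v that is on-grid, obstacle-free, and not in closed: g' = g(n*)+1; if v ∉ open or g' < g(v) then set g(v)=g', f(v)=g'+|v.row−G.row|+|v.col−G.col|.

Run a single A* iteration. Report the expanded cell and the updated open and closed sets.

step 1: expand (0,2) (f=6, h=3) → closed; open now [(0,1) g=4 f=6, (0,5) g=2 f=8, (1,2) g=4 f=6, (1,5) g=1 f=6, (2,4) g=1 f=6]

expanded=(0,2); open=[(0,1) g=4 f=6, (0,5) g=2 f=8, (1,2) g=4 f=6, (1,5) g=1 f=6, (2,4) g=1 f=6]; closed=[(0,2), (0,3), (0,4), (1,4)]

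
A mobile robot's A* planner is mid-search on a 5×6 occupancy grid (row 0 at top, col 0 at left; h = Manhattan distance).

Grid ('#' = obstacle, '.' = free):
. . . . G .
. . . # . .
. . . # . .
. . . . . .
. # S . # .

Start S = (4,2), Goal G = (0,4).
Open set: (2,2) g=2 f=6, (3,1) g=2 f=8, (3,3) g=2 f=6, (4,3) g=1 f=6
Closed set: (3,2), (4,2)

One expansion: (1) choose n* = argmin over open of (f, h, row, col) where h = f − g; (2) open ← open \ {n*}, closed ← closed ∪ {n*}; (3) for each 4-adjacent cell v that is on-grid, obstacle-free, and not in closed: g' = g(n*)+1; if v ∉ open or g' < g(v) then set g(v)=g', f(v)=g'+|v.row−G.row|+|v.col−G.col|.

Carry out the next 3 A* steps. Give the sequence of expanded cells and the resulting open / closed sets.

order=[(2,2) → (1,2) → (0,2)]; open=[(0,1) g=5 f=8, (0,3) g=5 f=6, (1,1) g=4 f=8, (2,1) g=3 f=8, (3,1) g=2 f=8, (3,3) g=2 f=6, (4,3) g=1 f=6]; closed=[(0,2), (1,2), (2,2), (3,2), (4,2)]

step 1: expand (2,2) (f=6, h=4) → closed; open now [(1,2) g=3 f=6, (2,1) g=3 f=8, (3,1) g=2 f=8, (3,3) g=2 f=6, (4,3) g=1 f=6]
step 2: expand (1,2) (f=6, h=3) → closed; open now [(0,2) g=4 f=6, (1,1) g=4 f=8, (2,1) g=3 f=8, (3,1) g=2 f=8, (3,3) g=2 f=6, (4,3) g=1 f=6]
step 3: expand (0,2) (f=6, h=2) → closed; open now [(0,1) g=5 f=8, (0,3) g=5 f=6, (1,1) g=4 f=8, (2,1) g=3 f=8, (3,1) g=2 f=8, (3,3) g=2 f=6, (4,3) g=1 f=6]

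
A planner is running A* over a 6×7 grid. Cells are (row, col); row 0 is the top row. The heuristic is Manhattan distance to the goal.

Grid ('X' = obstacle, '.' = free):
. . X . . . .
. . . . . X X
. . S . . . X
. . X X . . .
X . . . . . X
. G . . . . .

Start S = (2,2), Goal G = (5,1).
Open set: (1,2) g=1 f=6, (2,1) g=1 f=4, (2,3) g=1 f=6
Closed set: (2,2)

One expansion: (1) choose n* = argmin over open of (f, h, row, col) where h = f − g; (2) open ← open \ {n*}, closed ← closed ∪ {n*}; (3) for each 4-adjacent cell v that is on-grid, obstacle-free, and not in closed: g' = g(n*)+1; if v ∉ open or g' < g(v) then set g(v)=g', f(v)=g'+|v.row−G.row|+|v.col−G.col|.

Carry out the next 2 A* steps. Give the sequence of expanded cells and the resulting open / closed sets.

order=[(2,1) → (3,1)]; open=[(1,1) g=2 f=6, (1,2) g=1 f=6, (2,0) g=2 f=6, (2,3) g=1 f=6, (3,0) g=3 f=6, (4,1) g=3 f=4]; closed=[(2,1), (2,2), (3,1)]

step 1: expand (2,1) (f=4, h=3) → closed; open now [(1,1) g=2 f=6, (1,2) g=1 f=6, (2,0) g=2 f=6, (2,3) g=1 f=6, (3,1) g=2 f=4]
step 2: expand (3,1) (f=4, h=2) → closed; open now [(1,1) g=2 f=6, (1,2) g=1 f=6, (2,0) g=2 f=6, (2,3) g=1 f=6, (3,0) g=3 f=6, (4,1) g=3 f=4]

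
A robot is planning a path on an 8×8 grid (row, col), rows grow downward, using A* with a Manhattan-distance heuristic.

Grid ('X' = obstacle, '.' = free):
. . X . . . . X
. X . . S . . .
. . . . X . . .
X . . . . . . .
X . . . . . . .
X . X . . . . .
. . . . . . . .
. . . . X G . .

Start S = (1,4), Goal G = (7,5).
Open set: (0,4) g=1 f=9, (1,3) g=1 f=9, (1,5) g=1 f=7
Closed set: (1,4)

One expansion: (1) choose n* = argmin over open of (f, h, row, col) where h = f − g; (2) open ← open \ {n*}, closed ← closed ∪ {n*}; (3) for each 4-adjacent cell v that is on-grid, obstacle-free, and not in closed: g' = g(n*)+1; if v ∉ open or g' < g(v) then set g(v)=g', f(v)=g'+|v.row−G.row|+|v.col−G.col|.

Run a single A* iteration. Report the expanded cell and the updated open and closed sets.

expanded=(1,5); open=[(0,4) g=1 f=9, (0,5) g=2 f=9, (1,3) g=1 f=9, (1,6) g=2 f=9, (2,5) g=2 f=7]; closed=[(1,4), (1,5)]

step 1: expand (1,5) (f=7, h=6) → closed; open now [(0,4) g=1 f=9, (0,5) g=2 f=9, (1,3) g=1 f=9, (1,6) g=2 f=9, (2,5) g=2 f=7]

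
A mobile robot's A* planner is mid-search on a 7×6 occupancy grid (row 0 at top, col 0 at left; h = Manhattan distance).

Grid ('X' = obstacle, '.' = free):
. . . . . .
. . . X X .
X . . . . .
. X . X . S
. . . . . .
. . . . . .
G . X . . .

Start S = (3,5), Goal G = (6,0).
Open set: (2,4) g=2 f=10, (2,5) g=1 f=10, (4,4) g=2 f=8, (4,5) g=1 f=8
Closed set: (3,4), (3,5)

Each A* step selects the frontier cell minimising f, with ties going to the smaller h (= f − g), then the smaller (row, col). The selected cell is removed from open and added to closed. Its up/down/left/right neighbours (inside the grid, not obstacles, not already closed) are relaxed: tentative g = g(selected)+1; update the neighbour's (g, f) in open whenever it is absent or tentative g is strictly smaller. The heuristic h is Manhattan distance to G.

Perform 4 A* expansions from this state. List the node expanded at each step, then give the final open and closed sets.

order=[(4,4) → (4,3) → (4,2) → (4,1)]; open=[(2,4) g=2 f=10, (2,5) g=1 f=10, (3,2) g=5 f=10, (4,0) g=6 f=8, (4,5) g=1 f=8, (5,1) g=6 f=8, (5,2) g=5 f=8, (5,3) g=4 f=8, (5,4) g=3 f=8]; closed=[(3,4), (3,5), (4,1), (4,2), (4,3), (4,4)]

step 1: expand (4,4) (f=8, h=6) → closed; open now [(2,4) g=2 f=10, (2,5) g=1 f=10, (4,3) g=3 f=8, (4,5) g=1 f=8, (5,4) g=3 f=8]
step 2: expand (4,3) (f=8, h=5) → closed; open now [(2,4) g=2 f=10, (2,5) g=1 f=10, (4,2) g=4 f=8, (4,5) g=1 f=8, (5,3) g=4 f=8, (5,4) g=3 f=8]
step 3: expand (4,2) (f=8, h=4) → closed; open now [(2,4) g=2 f=10, (2,5) g=1 f=10, (3,2) g=5 f=10, (4,1) g=5 f=8, (4,5) g=1 f=8, (5,2) g=5 f=8, (5,3) g=4 f=8, (5,4) g=3 f=8]
step 4: expand (4,1) (f=8, h=3) → closed; open now [(2,4) g=2 f=10, (2,5) g=1 f=10, (3,2) g=5 f=10, (4,0) g=6 f=8, (4,5) g=1 f=8, (5,1) g=6 f=8, (5,2) g=5 f=8, (5,3) g=4 f=8, (5,4) g=3 f=8]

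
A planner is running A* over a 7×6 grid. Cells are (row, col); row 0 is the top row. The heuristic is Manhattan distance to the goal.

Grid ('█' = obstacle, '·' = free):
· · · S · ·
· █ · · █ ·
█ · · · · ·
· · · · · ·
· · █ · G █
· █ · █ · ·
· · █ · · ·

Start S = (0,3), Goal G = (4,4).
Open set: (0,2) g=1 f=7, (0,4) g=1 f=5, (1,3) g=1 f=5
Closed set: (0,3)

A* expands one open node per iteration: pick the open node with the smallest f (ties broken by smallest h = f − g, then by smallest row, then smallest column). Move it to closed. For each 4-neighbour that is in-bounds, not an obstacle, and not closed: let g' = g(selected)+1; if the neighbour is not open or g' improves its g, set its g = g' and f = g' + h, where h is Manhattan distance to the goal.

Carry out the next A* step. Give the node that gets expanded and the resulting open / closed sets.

expanded=(0,4); open=[(0,2) g=1 f=7, (0,5) g=2 f=7, (1,3) g=1 f=5]; closed=[(0,3), (0,4)]

step 1: expand (0,4) (f=5, h=4) → closed; open now [(0,2) g=1 f=7, (0,5) g=2 f=7, (1,3) g=1 f=5]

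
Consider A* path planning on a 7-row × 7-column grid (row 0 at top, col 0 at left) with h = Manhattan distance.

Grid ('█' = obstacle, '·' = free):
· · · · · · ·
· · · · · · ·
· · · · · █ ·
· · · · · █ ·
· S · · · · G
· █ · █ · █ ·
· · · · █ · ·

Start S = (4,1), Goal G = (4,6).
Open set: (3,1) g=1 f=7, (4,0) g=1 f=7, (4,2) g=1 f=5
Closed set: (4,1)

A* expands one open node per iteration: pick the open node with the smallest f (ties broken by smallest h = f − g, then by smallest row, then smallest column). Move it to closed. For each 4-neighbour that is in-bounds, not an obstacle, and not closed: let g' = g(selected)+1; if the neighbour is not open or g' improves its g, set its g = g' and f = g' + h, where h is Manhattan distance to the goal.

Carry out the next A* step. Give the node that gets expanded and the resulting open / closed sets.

expanded=(4,2); open=[(3,1) g=1 f=7, (3,2) g=2 f=7, (4,0) g=1 f=7, (4,3) g=2 f=5, (5,2) g=2 f=7]; closed=[(4,1), (4,2)]

step 1: expand (4,2) (f=5, h=4) → closed; open now [(3,1) g=1 f=7, (3,2) g=2 f=7, (4,0) g=1 f=7, (4,3) g=2 f=5, (5,2) g=2 f=7]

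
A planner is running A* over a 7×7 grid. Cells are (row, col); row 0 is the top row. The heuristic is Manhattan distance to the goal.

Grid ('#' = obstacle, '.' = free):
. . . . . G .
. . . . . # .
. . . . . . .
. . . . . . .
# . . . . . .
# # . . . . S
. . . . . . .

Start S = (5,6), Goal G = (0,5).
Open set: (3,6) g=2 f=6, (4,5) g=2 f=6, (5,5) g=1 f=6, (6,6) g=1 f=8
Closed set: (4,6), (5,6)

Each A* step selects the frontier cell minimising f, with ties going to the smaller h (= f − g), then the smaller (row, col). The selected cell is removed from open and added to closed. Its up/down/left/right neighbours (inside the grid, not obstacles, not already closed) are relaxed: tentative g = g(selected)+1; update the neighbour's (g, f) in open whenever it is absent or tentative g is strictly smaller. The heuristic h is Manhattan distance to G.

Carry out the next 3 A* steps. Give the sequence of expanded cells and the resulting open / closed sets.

step 1: expand (3,6) (f=6, h=4) → closed; open now [(2,6) g=3 f=6, (3,5) g=3 f=6, (4,5) g=2 f=6, (5,5) g=1 f=6, (6,6) g=1 f=8]
step 2: expand (2,6) (f=6, h=3) → closed; open now [(1,6) g=4 f=6, (2,5) g=4 f=6, (3,5) g=3 f=6, (4,5) g=2 f=6, (5,5) g=1 f=6, (6,6) g=1 f=8]
step 3: expand (1,6) (f=6, h=2) → closed; open now [(0,6) g=5 f=6, (2,5) g=4 f=6, (3,5) g=3 f=6, (4,5) g=2 f=6, (5,5) g=1 f=6, (6,6) g=1 f=8]

order=[(3,6) → (2,6) → (1,6)]; open=[(0,6) g=5 f=6, (2,5) g=4 f=6, (3,5) g=3 f=6, (4,5) g=2 f=6, (5,5) g=1 f=6, (6,6) g=1 f=8]; closed=[(1,6), (2,6), (3,6), (4,6), (5,6)]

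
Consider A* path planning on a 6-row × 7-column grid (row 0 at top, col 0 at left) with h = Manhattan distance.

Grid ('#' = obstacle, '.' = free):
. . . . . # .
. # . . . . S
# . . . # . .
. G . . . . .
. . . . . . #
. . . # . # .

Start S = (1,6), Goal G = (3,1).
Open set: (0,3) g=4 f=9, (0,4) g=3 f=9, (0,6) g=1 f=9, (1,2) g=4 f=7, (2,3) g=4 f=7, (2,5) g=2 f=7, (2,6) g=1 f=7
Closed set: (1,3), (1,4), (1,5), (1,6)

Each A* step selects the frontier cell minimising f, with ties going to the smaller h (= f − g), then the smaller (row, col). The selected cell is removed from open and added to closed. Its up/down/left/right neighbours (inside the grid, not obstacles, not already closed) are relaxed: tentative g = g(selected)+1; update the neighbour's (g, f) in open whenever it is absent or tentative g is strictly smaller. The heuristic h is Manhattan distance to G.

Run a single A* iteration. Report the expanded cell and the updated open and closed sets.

expanded=(1,2); open=[(0,2) g=5 f=9, (0,3) g=4 f=9, (0,4) g=3 f=9, (0,6) g=1 f=9, (2,2) g=5 f=7, (2,3) g=4 f=7, (2,5) g=2 f=7, (2,6) g=1 f=7]; closed=[(1,2), (1,3), (1,4), (1,5), (1,6)]

step 1: expand (1,2) (f=7, h=3) → closed; open now [(0,2) g=5 f=9, (0,3) g=4 f=9, (0,4) g=3 f=9, (0,6) g=1 f=9, (2,2) g=5 f=7, (2,3) g=4 f=7, (2,5) g=2 f=7, (2,6) g=1 f=7]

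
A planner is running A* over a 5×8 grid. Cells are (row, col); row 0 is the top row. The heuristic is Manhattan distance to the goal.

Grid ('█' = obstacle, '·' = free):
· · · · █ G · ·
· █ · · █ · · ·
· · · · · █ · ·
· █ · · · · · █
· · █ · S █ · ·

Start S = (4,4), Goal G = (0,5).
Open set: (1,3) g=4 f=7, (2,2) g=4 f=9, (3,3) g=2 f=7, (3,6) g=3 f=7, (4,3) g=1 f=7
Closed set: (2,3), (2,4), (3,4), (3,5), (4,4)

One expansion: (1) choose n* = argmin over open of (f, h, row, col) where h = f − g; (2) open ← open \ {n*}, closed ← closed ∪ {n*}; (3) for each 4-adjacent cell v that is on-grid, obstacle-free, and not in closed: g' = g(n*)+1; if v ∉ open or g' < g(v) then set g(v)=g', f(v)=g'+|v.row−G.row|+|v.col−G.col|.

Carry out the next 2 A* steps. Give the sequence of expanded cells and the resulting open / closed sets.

step 1: expand (1,3) (f=7, h=3) → closed; open now [(0,3) g=5 f=7, (1,2) g=5 f=9, (2,2) g=4 f=9, (3,3) g=2 f=7, (3,6) g=3 f=7, (4,3) g=1 f=7]
step 2: expand (0,3) (f=7, h=2) → closed; open now [(0,2) g=6 f=9, (1,2) g=5 f=9, (2,2) g=4 f=9, (3,3) g=2 f=7, (3,6) g=3 f=7, (4,3) g=1 f=7]

order=[(1,3) → (0,3)]; open=[(0,2) g=6 f=9, (1,2) g=5 f=9, (2,2) g=4 f=9, (3,3) g=2 f=7, (3,6) g=3 f=7, (4,3) g=1 f=7]; closed=[(0,3), (1,3), (2,3), (2,4), (3,4), (3,5), (4,4)]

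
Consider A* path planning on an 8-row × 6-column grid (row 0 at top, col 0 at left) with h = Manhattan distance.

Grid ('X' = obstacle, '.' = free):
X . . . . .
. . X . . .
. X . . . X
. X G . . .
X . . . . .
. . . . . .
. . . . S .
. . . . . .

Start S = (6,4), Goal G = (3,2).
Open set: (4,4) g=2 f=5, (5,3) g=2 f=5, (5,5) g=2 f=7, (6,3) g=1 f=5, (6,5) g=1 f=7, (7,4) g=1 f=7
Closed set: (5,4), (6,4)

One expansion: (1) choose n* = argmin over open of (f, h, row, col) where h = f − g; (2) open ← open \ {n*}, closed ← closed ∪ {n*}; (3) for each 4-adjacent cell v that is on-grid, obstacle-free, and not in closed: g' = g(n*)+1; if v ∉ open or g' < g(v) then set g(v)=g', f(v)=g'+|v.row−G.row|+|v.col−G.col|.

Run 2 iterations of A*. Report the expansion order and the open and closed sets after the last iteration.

order=[(4,4) → (3,4)]; open=[(2,4) g=4 f=7, (3,3) g=4 f=5, (3,5) g=4 f=7, (4,3) g=3 f=5, (4,5) g=3 f=7, (5,3) g=2 f=5, (5,5) g=2 f=7, (6,3) g=1 f=5, (6,5) g=1 f=7, (7,4) g=1 f=7]; closed=[(3,4), (4,4), (5,4), (6,4)]

step 1: expand (4,4) (f=5, h=3) → closed; open now [(3,4) g=3 f=5, (4,3) g=3 f=5, (4,5) g=3 f=7, (5,3) g=2 f=5, (5,5) g=2 f=7, (6,3) g=1 f=5, (6,5) g=1 f=7, (7,4) g=1 f=7]
step 2: expand (3,4) (f=5, h=2) → closed; open now [(2,4) g=4 f=7, (3,3) g=4 f=5, (3,5) g=4 f=7, (4,3) g=3 f=5, (4,5) g=3 f=7, (5,3) g=2 f=5, (5,5) g=2 f=7, (6,3) g=1 f=5, (6,5) g=1 f=7, (7,4) g=1 f=7]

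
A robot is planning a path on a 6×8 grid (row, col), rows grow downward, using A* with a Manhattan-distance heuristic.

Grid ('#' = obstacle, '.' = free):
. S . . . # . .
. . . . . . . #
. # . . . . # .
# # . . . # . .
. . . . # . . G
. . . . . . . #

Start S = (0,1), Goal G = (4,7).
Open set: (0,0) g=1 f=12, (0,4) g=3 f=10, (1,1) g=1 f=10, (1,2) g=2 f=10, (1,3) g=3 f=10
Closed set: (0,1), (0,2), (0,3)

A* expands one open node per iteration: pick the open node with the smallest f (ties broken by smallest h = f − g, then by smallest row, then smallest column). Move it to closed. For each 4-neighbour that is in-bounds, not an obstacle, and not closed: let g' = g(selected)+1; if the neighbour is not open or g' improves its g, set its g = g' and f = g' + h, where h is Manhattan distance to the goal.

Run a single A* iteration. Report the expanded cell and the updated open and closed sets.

expanded=(0,4); open=[(0,0) g=1 f=12, (1,1) g=1 f=10, (1,2) g=2 f=10, (1,3) g=3 f=10, (1,4) g=4 f=10]; closed=[(0,1), (0,2), (0,3), (0,4)]

step 1: expand (0,4) (f=10, h=7) → closed; open now [(0,0) g=1 f=12, (1,1) g=1 f=10, (1,2) g=2 f=10, (1,3) g=3 f=10, (1,4) g=4 f=10]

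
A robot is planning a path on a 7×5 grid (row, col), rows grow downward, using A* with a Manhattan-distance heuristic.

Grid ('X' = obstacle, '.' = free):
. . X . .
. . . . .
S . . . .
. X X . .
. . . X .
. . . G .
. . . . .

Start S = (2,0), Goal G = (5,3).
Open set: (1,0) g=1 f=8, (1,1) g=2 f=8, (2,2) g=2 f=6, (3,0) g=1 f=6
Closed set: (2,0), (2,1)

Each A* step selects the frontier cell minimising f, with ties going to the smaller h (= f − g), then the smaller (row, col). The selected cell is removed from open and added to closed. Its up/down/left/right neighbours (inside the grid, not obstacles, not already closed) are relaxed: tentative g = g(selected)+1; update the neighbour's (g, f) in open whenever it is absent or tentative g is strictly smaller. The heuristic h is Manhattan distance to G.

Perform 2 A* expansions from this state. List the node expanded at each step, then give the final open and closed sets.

order=[(2,2) → (2,3)]; open=[(1,0) g=1 f=8, (1,1) g=2 f=8, (1,2) g=3 f=8, (1,3) g=4 f=8, (2,4) g=4 f=8, (3,0) g=1 f=6, (3,3) g=4 f=6]; closed=[(2,0), (2,1), (2,2), (2,3)]

step 1: expand (2,2) (f=6, h=4) → closed; open now [(1,0) g=1 f=8, (1,1) g=2 f=8, (1,2) g=3 f=8, (2,3) g=3 f=6, (3,0) g=1 f=6]
step 2: expand (2,3) (f=6, h=3) → closed; open now [(1,0) g=1 f=8, (1,1) g=2 f=8, (1,2) g=3 f=8, (1,3) g=4 f=8, (2,4) g=4 f=8, (3,0) g=1 f=6, (3,3) g=4 f=6]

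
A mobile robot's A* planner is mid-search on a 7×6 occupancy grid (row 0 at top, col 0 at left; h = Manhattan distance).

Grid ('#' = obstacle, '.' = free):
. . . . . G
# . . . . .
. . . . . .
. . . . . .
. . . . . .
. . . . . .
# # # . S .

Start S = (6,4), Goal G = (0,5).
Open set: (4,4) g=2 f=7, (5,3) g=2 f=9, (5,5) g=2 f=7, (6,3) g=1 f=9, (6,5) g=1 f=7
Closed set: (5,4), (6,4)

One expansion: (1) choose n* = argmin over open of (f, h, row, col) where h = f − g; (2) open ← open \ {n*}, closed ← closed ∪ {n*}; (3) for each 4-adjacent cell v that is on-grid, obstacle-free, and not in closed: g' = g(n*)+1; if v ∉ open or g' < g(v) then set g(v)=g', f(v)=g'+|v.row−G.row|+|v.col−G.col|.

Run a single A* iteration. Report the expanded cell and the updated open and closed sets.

step 1: expand (4,4) (f=7, h=5) → closed; open now [(3,4) g=3 f=7, (4,3) g=3 f=9, (4,5) g=3 f=7, (5,3) g=2 f=9, (5,5) g=2 f=7, (6,3) g=1 f=9, (6,5) g=1 f=7]

expanded=(4,4); open=[(3,4) g=3 f=7, (4,3) g=3 f=9, (4,5) g=3 f=7, (5,3) g=2 f=9, (5,5) g=2 f=7, (6,3) g=1 f=9, (6,5) g=1 f=7]; closed=[(4,4), (5,4), (6,4)]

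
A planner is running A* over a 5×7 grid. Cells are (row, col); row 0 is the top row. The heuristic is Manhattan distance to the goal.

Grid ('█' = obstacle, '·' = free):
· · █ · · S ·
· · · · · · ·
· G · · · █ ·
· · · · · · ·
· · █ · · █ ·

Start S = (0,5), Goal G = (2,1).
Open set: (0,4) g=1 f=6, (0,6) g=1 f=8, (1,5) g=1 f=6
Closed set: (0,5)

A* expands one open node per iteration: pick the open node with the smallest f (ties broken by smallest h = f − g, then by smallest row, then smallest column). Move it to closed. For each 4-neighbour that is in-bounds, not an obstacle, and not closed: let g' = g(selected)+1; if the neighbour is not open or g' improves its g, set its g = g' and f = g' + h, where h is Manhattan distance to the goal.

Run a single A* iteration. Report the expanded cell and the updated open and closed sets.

step 1: expand (0,4) (f=6, h=5) → closed; open now [(0,3) g=2 f=6, (0,6) g=1 f=8, (1,4) g=2 f=6, (1,5) g=1 f=6]

expanded=(0,4); open=[(0,3) g=2 f=6, (0,6) g=1 f=8, (1,4) g=2 f=6, (1,5) g=1 f=6]; closed=[(0,4), (0,5)]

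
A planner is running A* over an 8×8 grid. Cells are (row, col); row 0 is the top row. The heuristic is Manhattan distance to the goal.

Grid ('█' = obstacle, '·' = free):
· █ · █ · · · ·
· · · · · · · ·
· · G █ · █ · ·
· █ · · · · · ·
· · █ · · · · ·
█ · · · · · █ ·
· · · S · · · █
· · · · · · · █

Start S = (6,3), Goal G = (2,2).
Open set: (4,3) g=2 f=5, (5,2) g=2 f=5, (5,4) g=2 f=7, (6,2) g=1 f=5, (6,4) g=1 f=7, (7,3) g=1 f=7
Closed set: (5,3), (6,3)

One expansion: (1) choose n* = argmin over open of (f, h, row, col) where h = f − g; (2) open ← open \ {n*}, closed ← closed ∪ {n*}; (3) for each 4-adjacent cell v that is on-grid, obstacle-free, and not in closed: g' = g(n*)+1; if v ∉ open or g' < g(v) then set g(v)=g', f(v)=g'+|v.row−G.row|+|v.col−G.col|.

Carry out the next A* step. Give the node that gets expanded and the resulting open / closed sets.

expanded=(4,3); open=[(3,3) g=3 f=5, (4,4) g=3 f=7, (5,2) g=2 f=5, (5,4) g=2 f=7, (6,2) g=1 f=5, (6,4) g=1 f=7, (7,3) g=1 f=7]; closed=[(4,3), (5,3), (6,3)]

step 1: expand (4,3) (f=5, h=3) → closed; open now [(3,3) g=3 f=5, (4,4) g=3 f=7, (5,2) g=2 f=5, (5,4) g=2 f=7, (6,2) g=1 f=5, (6,4) g=1 f=7, (7,3) g=1 f=7]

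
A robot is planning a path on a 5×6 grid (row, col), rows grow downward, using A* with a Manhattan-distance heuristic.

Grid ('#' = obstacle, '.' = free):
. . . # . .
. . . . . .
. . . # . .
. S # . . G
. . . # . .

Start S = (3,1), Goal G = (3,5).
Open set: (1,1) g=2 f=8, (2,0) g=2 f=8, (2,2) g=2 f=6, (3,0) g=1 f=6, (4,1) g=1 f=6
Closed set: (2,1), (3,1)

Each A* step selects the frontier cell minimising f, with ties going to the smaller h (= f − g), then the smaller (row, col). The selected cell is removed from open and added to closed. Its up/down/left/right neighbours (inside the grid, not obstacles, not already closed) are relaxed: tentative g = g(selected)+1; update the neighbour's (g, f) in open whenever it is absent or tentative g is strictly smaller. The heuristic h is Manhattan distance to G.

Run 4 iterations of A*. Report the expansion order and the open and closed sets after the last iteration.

order=[(2,2) → (3,0) → (4,1) → (4,2)]; open=[(1,1) g=2 f=8, (1,2) g=3 f=8, (2,0) g=2 f=8, (4,0) g=2 f=8]; closed=[(2,1), (2,2), (3,0), (3,1), (4,1), (4,2)]

step 1: expand (2,2) (f=6, h=4) → closed; open now [(1,1) g=2 f=8, (1,2) g=3 f=8, (2,0) g=2 f=8, (3,0) g=1 f=6, (4,1) g=1 f=6]
step 2: expand (3,0) (f=6, h=5) → closed; open now [(1,1) g=2 f=8, (1,2) g=3 f=8, (2,0) g=2 f=8, (4,0) g=2 f=8, (4,1) g=1 f=6]
step 3: expand (4,1) (f=6, h=5) → closed; open now [(1,1) g=2 f=8, (1,2) g=3 f=8, (2,0) g=2 f=8, (4,0) g=2 f=8, (4,2) g=2 f=6]
step 4: expand (4,2) (f=6, h=4) → closed; open now [(1,1) g=2 f=8, (1,2) g=3 f=8, (2,0) g=2 f=8, (4,0) g=2 f=8]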